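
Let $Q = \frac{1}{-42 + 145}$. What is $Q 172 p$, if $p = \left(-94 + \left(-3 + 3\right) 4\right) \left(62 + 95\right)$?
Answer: $- \frac{2538376}{103} \approx -24644.0$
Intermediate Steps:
$p = -14758$ ($p = \left(-94 + 0 \cdot 4\right) 157 = \left(-94 + 0\right) 157 = \left(-94\right) 157 = -14758$)
$Q = \frac{1}{103} \approx 0.0097087$
$Q 172 p = \frac{1}{103} \cdot 172 \left(-14758\right) = \frac{172}{103} \left(-14758\right) = - \frac{2538376}{103}$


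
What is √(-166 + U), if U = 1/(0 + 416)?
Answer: I*√1795430/104 ≈ 12.884*I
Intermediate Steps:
U = 1/416 ≈ 0.0024038
√(-166 + U) = √(-166 + 1/416) = √(-69055/416) = I*√1795430/104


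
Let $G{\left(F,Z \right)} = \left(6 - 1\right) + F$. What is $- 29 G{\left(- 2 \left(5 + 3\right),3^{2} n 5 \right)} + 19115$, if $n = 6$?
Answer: $19434$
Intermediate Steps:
$G{\left(F,Z \right)} = 5 + F$ ($G{\left(F,Z \right)} = \left(6 - 1\right) + F = 5 + F$)
$- 29 G{\left(- 2 \left(5 + 3\right),3^{2} n 5 \right)} + 19115 = - 29 \left(5 - 2 \left(5 + 3\right)\right) + 19115 = - 29 \left(5 - 16\right) + 19115 = \left(-29\right) \left(-11\right) + 19115 = 319 + 19115 = 19434$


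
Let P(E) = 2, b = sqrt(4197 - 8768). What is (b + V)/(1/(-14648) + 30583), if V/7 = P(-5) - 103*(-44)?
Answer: 464898224/447979783 + 14648*I*sqrt(4571)/447979783 ≈ 1.0378 + 0.0022107*I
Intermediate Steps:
b = I*sqrt(4571) (b = sqrt(-4571) = I*sqrt(4571) ≈ 67.609*I)
V = 31738 (V = 7*(2 - 103*(-44)) = 7*(2 + 4532) = 7*4534 = 31738)
(b + V)/(1/(-14648) + 30583) = (I*sqrt(4571) + 31738)/(1/(-14648) + 30583) = (31738 + I*sqrt(4571))/(-1/14648 + 30583) = (31738 + I*sqrt(4571))/(447979783/14648) = (31738 + I*sqrt(4571))*(14648/447979783) = 464898224/447979783 + 14648*I*sqrt(4571)/447979783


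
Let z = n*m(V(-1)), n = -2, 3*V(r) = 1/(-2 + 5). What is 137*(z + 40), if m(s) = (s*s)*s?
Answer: 3994646/729 ≈ 5479.6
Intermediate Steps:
V(r) = ⅑ (V(r) = 1/(3*(-2 + 5)) = (⅓)/3 = (⅓)*(⅓) = ⅑)
m(s) = s³ (m(s) = s²*s = s³)
z = -2/729 (z = -2*(⅑)³ = -2*1/729 = -2/729 ≈ -0.0027435)
137*(z + 40) = 137*(-2/729 + 40) = 137*(29158/729) = 3994646/729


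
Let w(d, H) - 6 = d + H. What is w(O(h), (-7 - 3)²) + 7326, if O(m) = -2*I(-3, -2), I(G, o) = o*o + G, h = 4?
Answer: 7430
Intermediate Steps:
I(G, o) = G + o² (I(G, o) = o² + G = G + o²)
O(m) = -2 (O(m) = -2*(-3 + (-2)²) = -2*(-3 + 4) = -2*1 = -2)
w(d, H) = 6 + H + d (w(d, H) = 6 + (d + H) = 6 + (H + d) = 6 + H + d)
w(O(h), (-7 - 3)²) + 7326 = (6 + (-7 - 3)² - 2) + 7326 = (6 + (-10)² - 2) + 7326 = (6 + 100 - 2) + 7326 = 104 + 7326 = 7430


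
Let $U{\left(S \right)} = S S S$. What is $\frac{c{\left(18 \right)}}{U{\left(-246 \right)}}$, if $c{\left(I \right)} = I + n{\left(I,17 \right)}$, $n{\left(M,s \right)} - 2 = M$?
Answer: $- \frac{19}{7443468} \approx -2.5526 \cdot 10^{-6}$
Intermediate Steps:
$U{\left(S \right)} = S^{3}$ ($U{\left(S \right)} = S^{2} S = S^{3}$)
$n{\left(M,s \right)} = 2 + M$
$c{\left(I \right)} = 2 + 2 I$ ($c{\left(I \right)} = I + \left(2 + I\right) = 2 + 2 I$)
$\frac{c{\left(18 \right)}}{U{\left(-246 \right)}} = \frac{2 + 2 \cdot 18}{\left(-246\right)^{3}} = \frac{2 + 36}{-14886936} = 38 \left(- \frac{1}{14886936}\right) = - \frac{19}{7443468}$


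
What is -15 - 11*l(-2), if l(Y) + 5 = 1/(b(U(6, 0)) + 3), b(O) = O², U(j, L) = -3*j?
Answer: 13069/327 ≈ 39.966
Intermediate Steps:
l(Y) = -1634/327 (l(Y) = -5 + 1/((-3*6)² + 3) = -5 + 1/((-18)² + 3) = -5 + 1/(324 + 3) = -5 + 1/327 = -1634/327)
-15 - 11*l(-2) = -15 - 11*(-1634/327) = -15 + 17974/327 = 13069/327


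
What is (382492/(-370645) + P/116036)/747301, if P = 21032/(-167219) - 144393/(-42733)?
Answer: -28830994693729118739/20878667508991505299223540 ≈ -1.3809e-6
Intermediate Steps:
P = 23246492611/7145769527 (P = 21032*(-1/167219) - 144393*(-1/42733) = -21032/167219 + 144393/42733 = 23246492611/7145769527 ≈ 3.2532)
(382492/(-370645) + P/116036)/747301 = (382492/(-370645) + (23246492611/7145769527)/116036)/747301 = (382492*(-1/370645) + (23246492611/7145769527)*(1/116036))*(1/747301) = (-34772/33695 + 23246492611/829166512834972)*(1/747301) = -28830994693729118739/27938765649974381540*1/747301 = -28830994693729118739/20878667508991505299223540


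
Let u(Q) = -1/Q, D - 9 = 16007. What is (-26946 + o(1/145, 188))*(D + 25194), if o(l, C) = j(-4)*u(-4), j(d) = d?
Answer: -1110485870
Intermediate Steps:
D = 16016 (D = 9 + 16007 = 16016)
o(l, C) = -1 (o(l, C) = -(-4)/(-4) = -(-4)*(-1)/4 = -4*1/4 = -1)
(-26946 + o(1/145, 188))*(D + 25194) = (-26946 - 1)*(16016 + 25194) = -26947*41210 = -1110485870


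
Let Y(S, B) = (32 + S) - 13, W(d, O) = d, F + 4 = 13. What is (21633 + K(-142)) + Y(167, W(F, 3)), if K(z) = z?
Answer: 21677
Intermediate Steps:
F = 9 (F = -4 + 13 = 9)
Y(S, B) = 19 + S
(21633 + K(-142)) + Y(167, W(F, 3)) = (21633 - 142) + (19 + 167) = 21491 + 186 = 21677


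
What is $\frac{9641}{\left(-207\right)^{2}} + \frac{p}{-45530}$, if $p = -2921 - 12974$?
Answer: $\frac{224007917}{390182994} \approx 0.57411$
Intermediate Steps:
$p = -15895$ ($p = -2921 - 12974 = -15895$)
$\frac{9641}{\left(-207\right)^{2}} + \frac{p}{-45530} = \frac{9641}{\left(-207\right)^{2}} - \frac{15895}{-45530} = \frac{9641}{42849} - - \frac{3179}{9106} = 9641 \cdot \frac{1}{42849} + \frac{3179}{9106} = \frac{9641}{42849} + \frac{3179}{9106} = \frac{224007917}{390182994}$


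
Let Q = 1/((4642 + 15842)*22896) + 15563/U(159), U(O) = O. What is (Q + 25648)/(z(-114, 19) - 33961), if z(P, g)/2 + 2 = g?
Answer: -12074860797121/15911819454528 ≈ -0.75886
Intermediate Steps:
Q = 45906118849/469001664 (Q = 1/((4642 + 15842)*22896) + 15563/159 = (1/22896)/20484 + 15563*(1/159) = (1/20484)*(1/22896) + 15563/159 = 1/469001664 + 15563/159 = 45906118849/469001664 ≈ 97.880)
z(P, g) = -4 + 2*g
(Q + 25648)/(z(-114, 19) - 33961) = (45906118849/469001664 + 25648)/((-4 + 2*19) - 33961) = 12074860797121/(469001664*((-4 + 38) - 33961)) = 12074860797121/(469001664*(34 - 33961)) = (12074860797121/469001664)/(-33927) = (12074860797121/469001664)*(-1/33927) = -12074860797121/15911819454528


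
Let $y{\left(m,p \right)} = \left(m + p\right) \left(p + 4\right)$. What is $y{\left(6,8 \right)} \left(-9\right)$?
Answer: $-1512$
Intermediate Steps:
$y{\left(m,p \right)} = \left(4 + p\right) \left(m + p\right)$ ($y{\left(m,p \right)} = \left(m + p\right) \left(4 + p\right) = \left(4 + p\right) \left(m + p\right)$)
$y{\left(6,8 \right)} \left(-9\right) = \left(8^{2} + 4 \cdot 6 + 4 \cdot 8 + 6 \cdot 8\right) \left(-9\right) = \left(64 + 24 + 32 + 48\right) \left(-9\right) = 168 \left(-9\right) = -1512$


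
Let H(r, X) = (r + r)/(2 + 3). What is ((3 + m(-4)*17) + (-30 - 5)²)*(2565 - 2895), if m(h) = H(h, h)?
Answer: -396264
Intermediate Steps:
H(r, X) = 2*r/5 (H(r, X) = (2*r)/5 = (2*r)*(⅕) = 2*r/5)
m(h) = 2*h/5
((3 + m(-4)*17) + (-30 - 5)²)*(2565 - 2895) = ((3 + ((⅖)*(-4))*17) + (-30 - 5)²)*(2565 - 2895) = ((3 - 8/5*17) + (-35)²)*(-330) = ((3 - 136/5) + 1225)*(-330) = (-121/5 + 1225)*(-330) = (6004/5)*(-330) = -396264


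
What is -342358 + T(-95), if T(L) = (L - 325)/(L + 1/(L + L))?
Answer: -2059941486/6017 ≈ -3.4235e+5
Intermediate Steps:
T(L) = (-325 + L)/(L + 1/(2*L))
-342358 + T(-95) = -342358 + 2*(-95)*(-325 - 95)/(1 + 2*(-95)²) = -342358 + 2*(-95)*(-420)/(1 + 2*9025) = -342358 + 2*(-95)*(-420)/(1 + 18050) = -342358 + 2*(-95)*(-420)/18051 = -342358 + 2*(-95)*(1/18051)*(-420) = -342358 + 26600/6017 = -2059941486/6017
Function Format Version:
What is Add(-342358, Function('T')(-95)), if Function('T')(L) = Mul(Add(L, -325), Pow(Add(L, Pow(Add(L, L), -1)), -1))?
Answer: Rational(-2059941486, 6017) ≈ -3.4235e+5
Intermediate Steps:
Function('T')(L) = Mul(Pow(Add(L, Mul(Rational(1, 2), Pow(L, -1))), -1), Add(-325, L)) (Function('T')(L) = Mul(Add(-325, L), Pow(Add(L, Pow(Mul(2, L), -1)), -1)) = Mul(Add(-325, L), Pow(Add(L, Mul(Rational(1, 2), Pow(L, -1))), -1)) = Mul(Pow(Add(L, Mul(Rational(1, 2), Pow(L, -1))), -1), Add(-325, L)))
Add(-342358, Function('T')(-95)) = Add(-342358, Mul(2, -95, Pow(Add(1, Mul(2, Pow(-95, 2))), -1), Add(-325, -95))) = Add(-342358, Mul(2, -95, Pow(Add(1, Mul(2, 9025)), -1), -420)) = Add(-342358, Mul(2, -95, Pow(Add(1, 18050), -1), -420)) = Add(-342358, Mul(2, -95, Pow(18051, -1), -420)) = Add(-342358, Mul(2, -95, Rational(1, 18051), -420)) = Add(-342358, Rational(26600, 6017)) = Rational(-2059941486, 6017)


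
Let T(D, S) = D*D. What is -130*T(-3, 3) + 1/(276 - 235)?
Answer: -47969/41 ≈ -1170.0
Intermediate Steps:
T(D, S) = D**2
-130*T(-3, 3) + 1/(276 - 235) = -130*(-3)**2 + 1/(276 - 235) = -130*9 + 1/41 = -1170 + 1/41 = -47969/41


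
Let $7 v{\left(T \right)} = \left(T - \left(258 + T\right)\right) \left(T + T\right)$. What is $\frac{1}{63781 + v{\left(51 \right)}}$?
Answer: $\frac{7}{420151} \approx 1.6661 \cdot 10^{-5}$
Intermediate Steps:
$v{\left(T \right)} = - \frac{516 T}{7}$ ($v{\left(T \right)} = \frac{\left(T - \left(258 + T\right)\right) \left(T + T\right)}{7} = \frac{\left(-258\right) 2 T}{7} = \frac{\left(-516\right) T}{7} = - \frac{516 T}{7}$)
$\frac{1}{63781 + v{\left(51 \right)}} = \frac{1}{63781 - \frac{26316}{7}} = \frac{1}{\frac{420151}{7}} = \frac{7}{420151}$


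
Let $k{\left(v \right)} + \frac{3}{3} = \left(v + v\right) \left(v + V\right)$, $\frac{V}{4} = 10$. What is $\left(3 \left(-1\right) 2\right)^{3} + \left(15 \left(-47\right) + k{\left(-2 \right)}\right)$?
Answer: $-1074$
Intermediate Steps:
$V = 40$ ($V = 4 \cdot 10 = 40$)
$k{\left(v \right)} = -1 + 2 v \left(40 + v\right)$ ($k{\left(v \right)} = -1 + \left(v + v\right) \left(v + 40\right) = -1 + 2 v \left(40 + v\right)$)
$\left(3 \left(-1\right) 2\right)^{3} + \left(15 \left(-47\right) + k{\left(-2 \right)}\right) = \left(3 \left(-1\right) 2\right)^{3} + \left(15 \left(-47\right) + \left(-1 + 2 \left(-2\right)^{2} + 80 \left(-2\right)\right)\right) = \left(\left(-3\right) 2\right)^{3} - 858 = \left(-6\right)^{3} - 858 = -216 - 858 = -1074$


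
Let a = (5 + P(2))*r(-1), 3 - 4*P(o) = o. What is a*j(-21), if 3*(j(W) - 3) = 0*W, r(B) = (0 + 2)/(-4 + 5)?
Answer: 63/2 ≈ 31.500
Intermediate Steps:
r(B) = 2 (r(B) = 2/1 = 2*1 = 2)
P(o) = ¾ - o/4
j(W) = 3 (j(W) = 3 + (0*W)/3 = 3 + (⅓)*0 = 3 + 0 = 3)
a = 21/2 (a = (5 + (¾ - ¼*2))*2 = (5 + (¾ - ½))*2 = (5 + ¼)*2 = (21/4)*2 = 21/2 ≈ 10.500)
a*j(-21) = (21/2)*3 = 63/2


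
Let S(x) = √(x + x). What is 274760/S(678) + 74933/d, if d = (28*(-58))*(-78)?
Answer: 74933/126672 + 137380*√339/339 ≈ 7462.0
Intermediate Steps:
d = 126672 (d = -1624*(-78) = 126672)
S(x) = √2*√x (S(x) = √(2*x) = √2*√x)
274760/S(678) + 74933/d = 274760/((√2*√678)) + 74933/126672 = 274760/((2*√339)) + 74933*(1/126672) = 274760*(√339/678) + 74933/126672 = 137380*√339/339 + 74933/126672 = 74933/126672 + 137380*√339/339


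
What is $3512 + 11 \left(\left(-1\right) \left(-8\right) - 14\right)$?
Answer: $3446$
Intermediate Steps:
$3512 + 11 \left(\left(-1\right) \left(-8\right) - 14\right) = 3512 + 11 \left(8 - 14\right) = 3512 + 11 \left(-6\right) = 3512 - 66 = 3446$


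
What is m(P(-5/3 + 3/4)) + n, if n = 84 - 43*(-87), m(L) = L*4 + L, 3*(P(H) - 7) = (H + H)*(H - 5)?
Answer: 837665/216 ≈ 3878.1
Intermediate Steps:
P(H) = 7 + 2*H*(-5 + H)/3 (P(H) = 7 + ((H + H)*(H - 5))/3 = 7 + ((2*H)*(-5 + H))/3 = 7 + (2*H*(-5 + H))/3 = 7 + 2*H*(-5 + H)/3)
m(L) = 5*L (m(L) = 4*L + L = 5*L)
n = 3825 (n = 84 + 3741 = 3825)
m(P(-5/3 + 3/4)) + n = 5*(7 - 10*(-5/3 + 3/4)/3 + 2*(-5/3 + 3/4)²/3) + 3825 = 5*(7 - 10*(-5*⅓ + 3*(¼))/3 + 2*(-5*⅓ + 3*(¼))²/3) + 3825 = 5*(7 - 10*(-5/3 + ¾)/3 + 2*(-5/3 + ¾)²/3) + 3825 = 5*(7 - 10/3*(-11/12) + 2*(-11/12)²/3) + 3825 = 5*(7 + 55/18 + (⅔)*(121/144)) + 3825 = 5*(7 + 55/18 + 121/216) + 3825 = 5*(2293/216) + 3825 = 11465/216 + 3825 = 837665/216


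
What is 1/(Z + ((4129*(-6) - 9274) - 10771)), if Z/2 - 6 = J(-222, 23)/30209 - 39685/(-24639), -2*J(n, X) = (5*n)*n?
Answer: -744319551/33354399975707 ≈ -2.2315e-5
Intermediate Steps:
J(n, X) = -5*n²/2 (J(n, X) = -5*n*n/2 = -5*n²/2)
Z = 5257980562/744319551 (Z = 12 + 2*(-5/2*(-222)²/30209 - 39685/(-24639)) = 12 + 2*(-5/2*49284*(1/30209) - 39685*(-1/24639)) = 12 + 2*(-123210*1/30209 + 39685/24639) = 12 + 2*(-123210/30209 + 39685/24639) = 12 + 2*(-1836927025/744319551) = 12 - 3673854050/744319551 = 5257980562/744319551 ≈ 7.0641)
1/(Z + ((4129*(-6) - 9274) - 10771)) = 1/(5257980562/744319551 + ((4129*(-6) - 9274) - 10771)) = 1/(5257980562/744319551 + ((-24774 - 9274) - 10771)) = 1/(5257980562/744319551 + (-34048 - 10771)) = 1/(5257980562/744319551 - 44819) = 1/(-33354399975707/744319551) = -744319551/33354399975707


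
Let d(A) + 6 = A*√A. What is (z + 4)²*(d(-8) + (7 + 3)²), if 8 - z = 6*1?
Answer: 3384 - 576*I*√2 ≈ 3384.0 - 814.59*I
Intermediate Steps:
d(A) = -6 + A^(3/2) (d(A) = -6 + A*√A = -6 + A^(3/2))
z = 2 (z = 8 - 6 = 2)
(z + 4)²*(d(-8) + (7 + 3)²) = (2 + 4)²*((-6 + (-8)^(3/2)) + (7 + 3)²) = 6²*((-6 - 16*I*√2) + 10²) = 36*((-6 - 16*I*√2) + 100) = 36*(94 - 16*I*√2) = 3384 - 576*I*√2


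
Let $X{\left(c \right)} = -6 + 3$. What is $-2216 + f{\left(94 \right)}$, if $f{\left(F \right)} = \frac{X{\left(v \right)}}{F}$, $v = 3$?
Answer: $- \frac{208307}{94} \approx -2216.0$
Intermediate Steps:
$X{\left(c \right)} = -3$
$f{\left(F \right)} = - \frac{3}{F}$
$-2216 + f{\left(94 \right)} = -2216 - \frac{3}{94} = - \frac{208307}{94}$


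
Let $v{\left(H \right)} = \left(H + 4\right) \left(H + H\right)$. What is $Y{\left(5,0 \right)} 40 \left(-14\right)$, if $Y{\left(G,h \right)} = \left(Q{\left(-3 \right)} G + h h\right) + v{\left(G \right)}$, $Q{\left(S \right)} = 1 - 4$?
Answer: $-42000$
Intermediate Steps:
$Q{\left(S \right)} = -3$ ($Q{\left(S \right)} = 1 - 4 = -3$)
$v{\left(H \right)} = 2 H \left(4 + H\right)$ ($v{\left(H \right)} = \left(4 + H\right) 2 H = 2 H \left(4 + H\right)$)
$Y{\left(G,h \right)} = h^{2} - 3 G + 2 G \left(4 + G\right)$ ($Y{\left(G,h \right)} = \left(- 3 G + h h\right) + 2 G \left(4 + G\right) = \left(- 3 G + h^{2}\right) + 2 G \left(4 + G\right) = \left(h^{2} - 3 G\right) + 2 G \left(4 + G\right) = h^{2} - 3 G + 2 G \left(4 + G\right)$)
$Y{\left(5,0 \right)} 40 \left(-14\right) = \left(0^{2} + 2 \cdot 5^{2} + 5 \cdot 5\right) 40 \left(-14\right) = \left(0 + 2 \cdot 25 + 25\right) 40 \left(-14\right) = \left(0 + 50 + 25\right) 40 \left(-14\right) = 75 \cdot 40 \left(-14\right) = 3000 \left(-14\right) = -42000$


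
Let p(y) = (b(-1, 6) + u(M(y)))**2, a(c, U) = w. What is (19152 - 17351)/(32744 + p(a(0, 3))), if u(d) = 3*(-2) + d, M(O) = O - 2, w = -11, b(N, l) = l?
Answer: 1801/32913 ≈ 0.054720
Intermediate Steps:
a(c, U) = -11
M(O) = -2 + O
u(d) = -6 + d
p(y) = (-2 + y)**2 (p(y) = (6 + (-6 + (-2 + y)))**2 = (6 + (-8 + y))**2 = (-2 + y)**2)
(19152 - 17351)/(32744 + p(a(0, 3))) = (19152 - 17351)/(32744 + (-2 - 11)**2) = 1801/(32744 + (-13)**2) = 1801/(32744 + 169) = 1801/32913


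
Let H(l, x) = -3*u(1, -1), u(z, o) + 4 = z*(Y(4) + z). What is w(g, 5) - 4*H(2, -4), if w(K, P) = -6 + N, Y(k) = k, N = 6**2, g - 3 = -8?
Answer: 42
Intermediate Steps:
g = -5 (g = 3 - 8 = -5)
N = 36
u(z, o) = -4 + z*(4 + z)
w(K, P) = 30 (w(K, P) = -6 + 36 = 30)
H(l, x) = -3 (H(l, x) = -3*(-4 + 1**2 + 4*1) = -3*(-4 + 1 + 4) = -3*1 = -3)
w(g, 5) - 4*H(2, -4) = 30 - 4*(-3) = 30 + 12 = 42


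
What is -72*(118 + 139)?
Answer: -18504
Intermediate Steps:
-72*(118 + 139) = -72*257 = -18504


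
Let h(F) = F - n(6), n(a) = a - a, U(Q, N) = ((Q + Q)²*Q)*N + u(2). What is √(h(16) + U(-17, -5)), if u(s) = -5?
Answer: 3*√10919 ≈ 313.48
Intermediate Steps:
U(Q, N) = -5 + 4*N*Q³ (U(Q, N) = ((Q + Q)²*Q)*N - 5 = ((2*Q)²*Q)*N - 5 = ((4*Q²)*Q)*N - 5 = (4*Q³)*N - 5 = 4*N*Q³ - 5 = -5 + 4*N*Q³)
n(a) = 0
h(F) = F (h(F) = F - 1*0 = F + 0 = F)
√(h(16) + U(-17, -5)) = √(16 + (-5 + 4*(-5)*(-17)³)) = √(16 + (-5 + 4*(-5)*(-4913))) = √(16 + (-5 + 98260)) = √(16 + 98255) = √98271 = 3*√10919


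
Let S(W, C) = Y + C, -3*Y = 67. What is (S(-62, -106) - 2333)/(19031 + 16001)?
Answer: -923/13137 ≈ -0.070260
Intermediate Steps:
Y = -67/3 (Y = -1/3*67 = -67/3 ≈ -22.333)
S(W, C) = -67/3 + C
(S(-62, -106) - 2333)/(19031 + 16001) = ((-67/3 - 106) - 2333)/(19031 + 16001) = (-385/3 - 2333)/35032 = -7384/3*1/35032 = -923/13137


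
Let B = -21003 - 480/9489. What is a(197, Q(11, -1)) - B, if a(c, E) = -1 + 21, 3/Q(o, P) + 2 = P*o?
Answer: 66495909/3163 ≈ 21023.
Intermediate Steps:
Q(o, P) = 3/(-2 + P*o)
a(c, E) = 20
B = -66432649/3163 (B = -21003 - 480*1/9489 = -21003 - 160/3163 = -66432649/3163 ≈ -21003.)
a(197, Q(11, -1)) - B = 20 - 1*(-66432649/3163) = 20 + 66432649/3163 = 66495909/3163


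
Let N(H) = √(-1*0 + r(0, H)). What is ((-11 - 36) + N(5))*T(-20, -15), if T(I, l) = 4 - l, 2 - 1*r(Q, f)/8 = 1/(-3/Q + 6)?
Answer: -817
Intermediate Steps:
r(Q, f) = 16 - 8/(6 - 3/Q) (r(Q, f) = 16 - 8/(-3/Q + 6) = 16 - 8/(6 - 3/Q))
N(H) = 4 (N(H) = √(-1*0 + 8*(-6 + 11*0)/(3*(-1 + 2*0))) = √(0 + 8*(-6 + 0)/(3*(-1 + 0))) = √(0 + (8/3)*(-6)/(-1)) = √(0 + (8/3)*(-1)*(-6)) = √(0 + 16) = √16 = 4)
((-11 - 36) + N(5))*T(-20, -15) = ((-11 - 36) + 4)*(4 - 1*(-15)) = (-47 + 4)*(4 + 15) = -43*19 = -817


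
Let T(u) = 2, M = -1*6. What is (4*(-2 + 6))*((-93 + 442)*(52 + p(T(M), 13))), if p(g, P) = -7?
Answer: 251280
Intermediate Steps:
M = -6
(4*(-2 + 6))*((-93 + 442)*(52 + p(T(M), 13))) = (4*(-2 + 6))*((-93 + 442)*(52 - 7)) = (4*4)*(349*45) = 16*15705 = 251280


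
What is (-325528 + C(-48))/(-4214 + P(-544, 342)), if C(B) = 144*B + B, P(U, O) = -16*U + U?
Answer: -166244/1973 ≈ -84.260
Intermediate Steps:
P(U, O) = -15*U
C(B) = 145*B
(-325528 + C(-48))/(-4214 + P(-544, 342)) = (-325528 + 145*(-48))/(-4214 - 15*(-544)) = (-325528 - 6960)/(-4214 + 8160) = -332488/3946 = -332488*1/3946 = -166244/1973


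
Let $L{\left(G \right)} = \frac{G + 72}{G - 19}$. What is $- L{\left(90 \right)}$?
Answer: $- \frac{162}{71} \approx -2.2817$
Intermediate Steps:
$L{\left(G \right)} = \frac{72 + G}{-19 + G}$
$- L{\left(90 \right)} = - \frac{72 + 90}{-19 + 90} = - \frac{162}{71}$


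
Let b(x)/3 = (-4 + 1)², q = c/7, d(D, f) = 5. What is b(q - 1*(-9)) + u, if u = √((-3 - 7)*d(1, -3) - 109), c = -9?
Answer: 27 + I*√159 ≈ 27.0 + 12.61*I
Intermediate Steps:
q = -9/7 ≈ -1.2857
b(x) = 27 (b(x) = 3*(-4 + 1)² = 3*(-3)² = 3*9 = 27)
u = I*√159 (u = √((-3 - 7)*5 - 109) = √(-10*5 - 109) = √(-50 - 109) = √(-159) = I*√159 ≈ 12.61*I)
b(q - 1*(-9)) + u = 27 + I*√159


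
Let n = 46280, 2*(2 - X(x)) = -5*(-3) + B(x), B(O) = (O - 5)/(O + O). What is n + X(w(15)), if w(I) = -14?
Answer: 2591353/56 ≈ 46274.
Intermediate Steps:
B(O) = (-5 + O)/(2*O) (B(O) = (-5 + O)/((2*O)) = (-5 + O)*(1/(2*O)) = (-5 + O)/(2*O))
X(x) = -11/2 - (-5 + x)/(4*x) (X(x) = 2 - (-5*(-3) + (-5 + x)/(2*x))/2 = 2 - (15 + (-5 + x)/(2*x))/2 = 2 + (-15/2 - (-5 + x)/(4*x)) = -11/2 - (-5 + x)/(4*x))
n + X(w(15)) = 46280 + (¼)*(5 - 23*(-14))/(-14) = 46280 + (¼)*(-1/14)*(5 + 322) = 46280 + (¼)*(-1/14)*327 = 46280 - 327/56 = 2591353/56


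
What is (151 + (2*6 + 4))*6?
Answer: 1002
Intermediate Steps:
(151 + (2*6 + 4))*6 = (151 + (12 + 4))*6 = (151 + 16)*6 = 167*6 = 1002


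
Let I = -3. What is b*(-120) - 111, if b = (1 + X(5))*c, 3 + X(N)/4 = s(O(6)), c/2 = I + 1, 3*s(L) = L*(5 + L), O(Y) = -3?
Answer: -9231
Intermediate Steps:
s(L) = L*(5 + L)/3 (s(L) = (L*(5 + L))/3 = L*(5 + L)/3)
c = -4 (c = 2*(-3 + 1) = 2*(-2) = -4)
X(N) = -20 (X(N) = -12 + 4*((⅓)*(-3)*(5 - 3)) = -12 + 4*((⅓)*(-3)*2) = -12 + 4*(-2) = -12 - 8 = -20)
b = 76 (b = (1 - 20)*(-4) = -19*(-4) = 76)
b*(-120) - 111 = 76*(-120) - 111 = -9120 - 111 = -9231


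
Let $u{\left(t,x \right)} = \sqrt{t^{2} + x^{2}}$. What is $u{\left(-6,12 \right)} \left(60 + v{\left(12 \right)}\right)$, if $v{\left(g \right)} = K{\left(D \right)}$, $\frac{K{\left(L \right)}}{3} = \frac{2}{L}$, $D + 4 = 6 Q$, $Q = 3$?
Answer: $\frac{2538 \sqrt{5}}{7} \approx 810.73$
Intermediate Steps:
$D = 14$ ($D = -4 + 6 \cdot 3 = -4 + 18 = 14$)
$K{\left(L \right)} = \frac{6}{L}$ ($K{\left(L \right)} = 3 \frac{2}{L} = \frac{6}{L}$)
$v{\left(g \right)} = \frac{3}{7}$ ($v{\left(g \right)} = \frac{6}{14} = 6 \cdot \frac{1}{14} = \frac{3}{7}$)
$u{\left(-6,12 \right)} \left(60 + v{\left(12 \right)}\right) = \sqrt{\left(-6\right)^{2} + 12^{2}} \left(60 + \frac{3}{7}\right) = \sqrt{36 + 144} \cdot \frac{423}{7} = \sqrt{180} \cdot \frac{423}{7} = 6 \sqrt{5} \cdot \frac{423}{7} = \frac{2538 \sqrt{5}}{7}$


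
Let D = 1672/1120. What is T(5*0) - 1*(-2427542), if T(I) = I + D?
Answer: 339856089/140 ≈ 2.4275e+6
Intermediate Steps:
D = 209/140 (D = 1672*(1/1120) = 209/140 ≈ 1.4929)
T(I) = 209/140 + I (T(I) = I + 209/140 = 209/140 + I)
T(5*0) - 1*(-2427542) = (209/140 + 5*0) - 1*(-2427542) = (209/140 + 0) + 2427542 = 209/140 + 2427542 = 339856089/140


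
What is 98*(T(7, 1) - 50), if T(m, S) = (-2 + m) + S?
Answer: -4312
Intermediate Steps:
T(m, S) = -2 + S + m
98*(T(7, 1) - 50) = 98*((-2 + 1 + 7) - 50) = 98*(6 - 50) = 98*(-44) = -4312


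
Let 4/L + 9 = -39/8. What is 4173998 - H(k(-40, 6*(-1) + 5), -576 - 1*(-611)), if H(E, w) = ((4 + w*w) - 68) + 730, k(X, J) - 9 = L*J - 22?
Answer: 4172107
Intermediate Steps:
L = -32/111 (L = 4/(-9 - 39/8) = 4/(-111/8) = 4*(-8/111) = -32/111 ≈ -0.28829)
k(X, J) = -13 - 32*J/111 (k(X, J) = 9 + (-32*J/111 - 22) = 9 + (-22 - 32*J/111) = -13 - 32*J/111)
H(E, w) = 666 + w**2 (H(E, w) = ((4 + w**2) - 68) + 730 = (-64 + w**2) + 730 = 666 + w**2)
4173998 - H(k(-40, 6*(-1) + 5), -576 - 1*(-611)) = 4173998 - (666 + (-576 - 1*(-611))**2) = 4173998 - (666 + (-576 + 611)**2) = 4173998 - (666 + 35**2) = 4173998 - (666 + 1225) = 4173998 - 1*1891 = 4173998 - 1891 = 4172107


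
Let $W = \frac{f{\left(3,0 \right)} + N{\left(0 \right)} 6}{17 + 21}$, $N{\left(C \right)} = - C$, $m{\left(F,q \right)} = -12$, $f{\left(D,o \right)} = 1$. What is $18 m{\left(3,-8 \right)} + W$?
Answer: $- \frac{8207}{38} \approx -215.97$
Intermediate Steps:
$W = \frac{1}{38}$ ($W = \frac{1 + \left(-1\right) 0 \cdot 6}{17 + 21} = \frac{1 + 0 \cdot 6}{38} = \left(1 + 0\right) \frac{1}{38} = 1 \cdot \frac{1}{38} = \frac{1}{38} \approx 0.026316$)
$18 m{\left(3,-8 \right)} + W = 18 \left(-12\right) + \frac{1}{38} = -216 + \frac{1}{38} = - \frac{8207}{38}$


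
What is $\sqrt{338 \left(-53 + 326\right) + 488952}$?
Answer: $\sqrt{581226} \approx 762.38$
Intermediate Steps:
$\sqrt{338 \left(-53 + 326\right) + 488952} = \sqrt{338 \cdot 273 + 488952} = \sqrt{92274 + 488952} = \sqrt{581226}$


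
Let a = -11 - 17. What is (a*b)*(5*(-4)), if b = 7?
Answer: 3920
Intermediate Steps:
a = -28
(a*b)*(5*(-4)) = (-28*7)*(5*(-4)) = -196*(-20) = 3920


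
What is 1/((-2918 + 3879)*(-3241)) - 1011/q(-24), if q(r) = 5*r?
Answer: 1049620497/124584040 ≈ 8.4250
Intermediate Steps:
1/((-2918 + 3879)*(-3241)) - 1011/q(-24) = 1/((-2918 + 3879)*(-3241)) - 1011/(5*(-24)) = -1/3241/961 - 1011/(-120) = (1/961)*(-1/3241) - 1011*(-1/120) = -1/3114601 + 337/40 = 1049620497/124584040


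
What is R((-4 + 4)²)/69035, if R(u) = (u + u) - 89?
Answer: -89/69035 ≈ -0.0012892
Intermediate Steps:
R(u) = -89 + 2*u (R(u) = 2*u - 89 = -89 + 2*u)
R((-4 + 4)²)/69035 = (-89 + 2*(-4 + 4)²)/69035 = (-89 + 2*0²)*(1/69035) = (-89 + 2*0)*(1/69035) = (-89 + 0)*(1/69035) = -89*1/69035 = -89/69035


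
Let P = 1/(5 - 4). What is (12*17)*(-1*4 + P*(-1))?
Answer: -1020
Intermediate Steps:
P = 1 (P = 1/1 = 1)
(12*17)*(-1*4 + P*(-1)) = (12*17)*(-1*4 + 1*(-1)) = 204*(-4 - 1) = 204*(-5) = -1020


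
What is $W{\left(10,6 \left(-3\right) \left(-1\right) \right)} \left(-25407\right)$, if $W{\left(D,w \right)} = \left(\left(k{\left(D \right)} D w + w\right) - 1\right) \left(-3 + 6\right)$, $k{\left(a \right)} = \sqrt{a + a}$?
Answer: $-1295757 - 27439560 \sqrt{5} \approx -6.2652 \cdot 10^{7}$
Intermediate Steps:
$k{\left(a \right)} = \sqrt{2} \sqrt{a}$ ($k{\left(a \right)} = \sqrt{2 a} = \sqrt{2} \sqrt{a}$)
$W{\left(D,w \right)} = -3 + 3 w + 3 w \sqrt{2} D^{\frac{3}{2}}$ ($W{\left(D,w \right)} = \left(\left(\sqrt{2} \sqrt{D} D w + w\right) - 1\right) \left(-3 + 6\right) = \left(\left(\sqrt{2} D^{\frac{3}{2}} w + w\right) - 1\right) 3 = \left(\left(w \sqrt{2} D^{\frac{3}{2}} + w\right) - 1\right) 3 = \left(\left(w + w \sqrt{2} D^{\frac{3}{2}}\right) - 1\right) 3 = \left(-1 + w + w \sqrt{2} D^{\frac{3}{2}}\right) 3 = -3 + 3 w + 3 w \sqrt{2} D^{\frac{3}{2}}$)
$W{\left(10,6 \left(-3\right) \left(-1\right) \right)} \left(-25407\right) = \left(-3 + 3 \cdot 6 \left(-3\right) \left(-1\right) + 3 \cdot 6 \left(-3\right) \left(-1\right) \sqrt{2} \cdot 10^{\frac{3}{2}}\right) \left(-25407\right) = \left(-3 + 3 \left(\left(-18\right) \left(-1\right)\right) + 3 \left(\left(-18\right) \left(-1\right)\right) \sqrt{2} \cdot 10 \sqrt{10}\right) \left(-25407\right) = \left(-3 + 3 \cdot 18 + 3 \cdot 18 \sqrt{2} \cdot 10 \sqrt{10}\right) \left(-25407\right) = \left(-3 + 54 + 1080 \sqrt{5}\right) \left(-25407\right) = \left(51 + 1080 \sqrt{5}\right) \left(-25407\right) = -1295757 - 27439560 \sqrt{5}$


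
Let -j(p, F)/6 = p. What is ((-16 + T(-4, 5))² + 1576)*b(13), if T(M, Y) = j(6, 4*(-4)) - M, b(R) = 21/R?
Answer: 81480/13 ≈ 6267.7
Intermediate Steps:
j(p, F) = -6*p
T(M, Y) = -36 - M (T(M, Y) = -6*6 - M = -36 - M)
((-16 + T(-4, 5))² + 1576)*b(13) = ((-16 + (-36 - 1*(-4)))² + 1576)*(21/13) = ((-16 + (-36 + 4))² + 1576)*(21*(1/13)) = ((-16 - 32)² + 1576)*(21/13) = ((-48)² + 1576)*(21/13) = (2304 + 1576)*(21/13) = 3880*(21/13) = 81480/13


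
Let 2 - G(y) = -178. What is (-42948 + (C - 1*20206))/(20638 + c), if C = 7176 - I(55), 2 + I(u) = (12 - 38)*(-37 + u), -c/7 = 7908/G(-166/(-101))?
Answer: -832620/304957 ≈ -2.7303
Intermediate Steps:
G(y) = 180 (G(y) = 2 - 1*(-178) = 2 + 178 = 180)
c = -4613/15 (c = -55356/180 = -7*659/15 = -4613/15 ≈ -307.53)
I(u) = 960 - 26*u (I(u) = -2 + (12 - 38)*(-37 + u) = -2 - 26*(-37 + u) = -2 + (962 - 26*u) = 960 - 26*u)
C = 7646 (C = 7176 - (960 - 26*55) = 7176 - (960 - 1430) = 7176 - 1*(-470) = 7176 + 470 = 7646)
(-42948 + (C - 1*20206))/(20638 + c) = (-42948 + (7646 - 1*20206))/(20638 - 4613/15) = (-42948 + (7646 - 20206))/(304957/15) = (-42948 - 12560)*(15/304957) = -55508*15/304957 = -832620/304957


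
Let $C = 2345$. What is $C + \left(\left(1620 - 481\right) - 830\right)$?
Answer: $2654$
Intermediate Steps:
$C + \left(\left(1620 - 481\right) - 830\right) = 2345 + \left(\left(1620 - 481\right) - 830\right) = 2345 + \left(1139 - 830\right) = 2345 + 309 = 2654$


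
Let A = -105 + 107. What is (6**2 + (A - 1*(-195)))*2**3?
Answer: 1864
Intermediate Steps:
A = 2
(6**2 + (A - 1*(-195)))*2**3 = (6**2 + (2 - 1*(-195)))*2**3 = (36 + (2 + 195))*8 = (36 + 197)*8 = 233*8 = 1864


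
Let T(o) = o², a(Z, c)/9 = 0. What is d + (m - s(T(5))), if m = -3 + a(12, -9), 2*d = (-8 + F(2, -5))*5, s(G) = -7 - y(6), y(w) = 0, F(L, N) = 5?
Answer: -7/2 ≈ -3.5000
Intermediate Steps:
a(Z, c) = 0 (a(Z, c) = 9*0 = 0)
s(G) = -7 (s(G) = -7 - 1*0 = -7 + 0 = -7)
d = -15/2 (d = ((-8 + 5)*5)/2 = (-3*5)/2 = (½)*(-15) = -15/2 ≈ -7.5000)
m = -3 (m = -3 + 0 = -3)
d + (m - s(T(5))) = -15/2 + (-3 - 1*(-7)) = -15/2 + (-3 + 7) = -15/2 + 4 = -7/2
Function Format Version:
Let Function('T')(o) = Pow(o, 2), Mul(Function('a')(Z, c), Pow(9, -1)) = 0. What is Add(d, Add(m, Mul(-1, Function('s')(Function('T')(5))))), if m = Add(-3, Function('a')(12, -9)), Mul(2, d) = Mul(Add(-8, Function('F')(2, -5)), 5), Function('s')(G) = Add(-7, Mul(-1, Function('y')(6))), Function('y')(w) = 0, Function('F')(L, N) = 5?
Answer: Rational(-7, 2) ≈ -3.5000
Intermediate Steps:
Function('a')(Z, c) = 0 (Function('a')(Z, c) = Mul(9, 0) = 0)
Function('s')(G) = -7 (Function('s')(G) = Add(-7, Mul(-1, 0)) = Add(-7, 0) = -7)
d = Rational(-15, 2) (d = Mul(Rational(1, 2), Mul(Add(-8, 5), 5)) = Mul(Rational(1, 2), Mul(-3, 5)) = Mul(Rational(1, 2), -15) = Rational(-15, 2) ≈ -7.5000)
m = -3 (m = Add(-3, 0) = -3)
Add(d, Add(m, Mul(-1, Function('s')(Function('T')(5))))) = Add(Rational(-15, 2), Add(-3, Mul(-1, -7))) = Add(Rational(-15, 2), Add(-3, 7)) = Add(Rational(-15, 2), 4) = Rational(-7, 2)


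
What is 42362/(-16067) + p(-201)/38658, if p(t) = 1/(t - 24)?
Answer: -368466810167/139751569350 ≈ -2.6366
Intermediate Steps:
p(t) = 1/(-24 + t)
42362/(-16067) + p(-201)/38658 = 42362/(-16067) + 1/(-24 - 201*38658) = 42362*(-1/16067) + (1/38658)/(-225) = -42362/16067 - 1/225*1/38658 = -42362/16067 - 1/8698050 = -368466810167/139751569350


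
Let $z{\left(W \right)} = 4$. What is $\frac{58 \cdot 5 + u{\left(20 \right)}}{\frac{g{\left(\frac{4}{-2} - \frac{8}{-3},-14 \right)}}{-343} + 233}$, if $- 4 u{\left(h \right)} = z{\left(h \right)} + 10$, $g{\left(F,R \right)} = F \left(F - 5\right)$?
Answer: $\frac{1768851}{1438594} \approx 1.2296$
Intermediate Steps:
$g{\left(F,R \right)} = F \left(-5 + F\right)$
$u{\left(h \right)} = - \frac{7}{2}$ ($u{\left(h \right)} = - \frac{4 + 10}{4} = \left(- \frac{1}{4}\right) 14 = - \frac{7}{2}$)
$\frac{58 \cdot 5 + u{\left(20 \right)}}{\frac{g{\left(\frac{4}{-2} - \frac{8}{-3},-14 \right)}}{-343} + 233} = \frac{58 \cdot 5 - \frac{7}{2}}{\frac{\left(\frac{4}{-2} - \frac{8}{-3}\right) \left(-5 + \left(\frac{4}{-2} - \frac{8}{-3}\right)\right)}{-343} + 233} = \frac{290 - \frac{7}{2}}{\left(4 \left(- \frac{1}{2}\right) - - \frac{8}{3}\right) \left(-5 + \left(4 \left(- \frac{1}{2}\right) - - \frac{8}{3}\right)\right) \left(- \frac{1}{343}\right) + 233} = \frac{573}{2 \left(\left(-2 + \frac{8}{3}\right) \left(-5 + \left(-2 + \frac{8}{3}\right)\right) \left(- \frac{1}{343}\right) + 233\right)} = \frac{573}{2 \left(\frac{2 \left(-5 + \frac{2}{3}\right)}{3} \left(- \frac{1}{343}\right) + 233\right)} = \frac{573}{2 \left(\frac{2}{3} \left(- \frac{13}{3}\right) \left(- \frac{1}{343}\right) + 233\right)} = \frac{573}{2 \left(\left(- \frac{26}{9}\right) \left(- \frac{1}{343}\right) + 233\right)} = \frac{573}{2 \left(\frac{26}{3087} + 233\right)} = \frac{573}{2 \cdot \frac{719297}{3087}} = \frac{573}{2} \cdot \frac{3087}{719297} = \frac{1768851}{1438594}$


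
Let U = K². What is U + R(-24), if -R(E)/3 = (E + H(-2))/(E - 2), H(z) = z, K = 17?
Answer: 286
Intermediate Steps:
U = 289 (U = 17² = 289)
R(E) = -3 (R(E) = -3*(E - 2)/(E - 2) = -3*(-2 + E)/(-2 + E) = -3*1 = -3)
U + R(-24) = 289 - 3 = 286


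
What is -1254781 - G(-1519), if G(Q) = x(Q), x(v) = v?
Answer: -1253262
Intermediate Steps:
G(Q) = Q
-1254781 - G(-1519) = -1254781 - 1*(-1519) = -1254781 + 1519 = -1253262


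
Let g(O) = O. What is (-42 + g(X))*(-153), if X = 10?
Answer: 4896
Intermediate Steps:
(-42 + g(X))*(-153) = (-42 + 10)*(-153) = -32*(-153) = 4896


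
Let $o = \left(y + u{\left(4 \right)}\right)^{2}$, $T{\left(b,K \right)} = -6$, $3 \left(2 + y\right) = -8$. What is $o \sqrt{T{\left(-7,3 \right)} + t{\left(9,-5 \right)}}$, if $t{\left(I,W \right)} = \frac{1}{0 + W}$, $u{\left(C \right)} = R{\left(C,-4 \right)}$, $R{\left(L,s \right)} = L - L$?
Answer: $\frac{196 i \sqrt{155}}{45} \approx 54.226 i$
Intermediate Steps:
$y = - \frac{14}{3}$ ($y = -2 + \frac{1}{3} \left(-8\right) = -2 - \frac{8}{3} = - \frac{14}{3} \approx -4.6667$)
$R{\left(L,s \right)} = 0$
$u{\left(C \right)} = 0$
$t{\left(I,W \right)} = \frac{1}{W}$
$o = \frac{196}{9}$ ($o = \left(- \frac{14}{3} + 0\right)^{2} = \left(- \frac{14}{3}\right)^{2} = \frac{196}{9} \approx 21.778$)
$o \sqrt{T{\left(-7,3 \right)} + t{\left(9,-5 \right)}} = \frac{196 \sqrt{-6 + \frac{1}{-5}}}{9} = \frac{196 \sqrt{-6 - \frac{1}{5}}}{9} = \frac{196 \sqrt{- \frac{31}{5}}}{9} = \frac{196 \frac{i \sqrt{155}}{5}}{9} = \frac{196 i \sqrt{155}}{45}$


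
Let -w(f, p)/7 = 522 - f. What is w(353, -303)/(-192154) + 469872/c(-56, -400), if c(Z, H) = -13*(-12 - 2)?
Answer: 3472615369/1345078 ≈ 2581.7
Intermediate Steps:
w(f, p) = -3654 + 7*f (w(f, p) = -7*(522 - f) = -3654 + 7*f)
c(Z, H) = 182 (c(Z, H) = -13*(-14) = 182)
w(353, -303)/(-192154) + 469872/c(-56, -400) = (-3654 + 7*353)/(-192154) + 469872/182 = (-3654 + 2471)*(-1/192154) + 469872*(1/182) = -1183*(-1/192154) + 18072/7 = 1183/192154 + 18072/7 = 3472615369/1345078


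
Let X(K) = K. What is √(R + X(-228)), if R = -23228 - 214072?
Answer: 6*I*√6598 ≈ 487.37*I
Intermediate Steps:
R = -237300
√(R + X(-228)) = √(-237300 - 228) = √(-237528) = 6*I*√6598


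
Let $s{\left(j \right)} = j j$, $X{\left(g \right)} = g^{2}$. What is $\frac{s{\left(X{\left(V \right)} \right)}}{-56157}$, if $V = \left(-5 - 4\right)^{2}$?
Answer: $- \frac{14348907}{18719} \approx -766.54$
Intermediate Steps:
$V = 81$ ($V = \left(-9\right)^{2} = 81$)
$s{\left(j \right)} = j^{2}$
$\frac{s{\left(X{\left(V \right)} \right)}}{-56157} = \frac{\left(81^{2}\right)^{2}}{-56157} = 6561^{2} \left(- \frac{1}{56157}\right) = 43046721 \left(- \frac{1}{56157}\right) = - \frac{14348907}{18719}$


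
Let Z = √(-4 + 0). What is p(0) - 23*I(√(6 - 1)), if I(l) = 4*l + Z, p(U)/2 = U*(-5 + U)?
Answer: -92*√5 - 46*I ≈ -205.72 - 46.0*I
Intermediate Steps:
Z = 2*I (Z = √(-4) = 2*I ≈ 2.0*I)
p(U) = 2*U*(-5 + U) (p(U) = 2*(U*(-5 + U)) = 2*U*(-5 + U))
I(l) = 2*I + 4*l (I(l) = 4*l + 2*I = 2*I + 4*l)
p(0) - 23*I(√(6 - 1)) = 2*0*(-5 + 0) - 23*(2*I + 4*√(6 - 1)) = 2*0*(-5) - 23*(2*I + 4*√5) = 0 + (-92*√5 - 46*I) = -92*√5 - 46*I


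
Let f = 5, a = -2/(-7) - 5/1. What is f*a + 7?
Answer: -116/7 ≈ -16.571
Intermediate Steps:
a = -33/7 (a = -2*(-1/7) - 5*1 = 2/7 - 5 = -33/7 ≈ -4.7143)
f*a + 7 = 5*(-33/7) + 7 = -165/7 + 7 = -116/7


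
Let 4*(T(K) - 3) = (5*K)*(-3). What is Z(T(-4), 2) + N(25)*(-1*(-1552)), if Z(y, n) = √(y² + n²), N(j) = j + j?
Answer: 77600 + 2*√82 ≈ 77618.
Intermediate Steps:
T(K) = 3 - 15*K/4 (T(K) = 3 + ((5*K)*(-3))/4 = 3 + (-15*K)/4 = 3 - 15*K/4)
N(j) = 2*j
Z(y, n) = √(n² + y²)
Z(T(-4), 2) + N(25)*(-1*(-1552)) = √(2² + (3 - 15/4*(-4))²) + (2*25)*(-1*(-1552)) = √(4 + (3 + 15)²) + 50*1552 = √(4 + 18²) + 77600 = √(4 + 324) + 77600 = √328 + 77600 = 2*√82 + 77600 = 77600 + 2*√82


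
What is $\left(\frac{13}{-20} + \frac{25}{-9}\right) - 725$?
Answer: $- \frac{131117}{180} \approx -728.43$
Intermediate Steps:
$\left(\frac{13}{-20} + \frac{25}{-9}\right) - 725 = \left(13 \left(- \frac{1}{20}\right) + 25 \left(- \frac{1}{9}\right)\right) - 725 = \left(- \frac{13}{20} - \frac{25}{9}\right) - 725 = - \frac{617}{180} - 725 = - \frac{131117}{180}$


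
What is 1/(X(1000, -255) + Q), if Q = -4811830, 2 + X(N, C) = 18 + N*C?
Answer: -1/5066814 ≈ -1.9736e-7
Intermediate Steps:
X(N, C) = 16 + C*N (X(N, C) = -2 + (18 + N*C) = -2 + (18 + C*N) = 16 + C*N)
1/(X(1000, -255) + Q) = 1/((16 - 255*1000) - 4811830) = 1/((16 - 255000) - 4811830) = 1/(-254984 - 4811830) = 1/(-5066814) = -1/5066814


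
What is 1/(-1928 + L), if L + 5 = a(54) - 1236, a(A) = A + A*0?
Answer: -1/3115 ≈ -0.00032103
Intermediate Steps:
a(A) = A (a(A) = A + 0 = A)
L = -1187 (L = -5 + (54 - 1236) = -5 - 1182 = -1187)
1/(-1928 + L) = 1/(-1928 - 1187) = 1/(-3115) = -1/3115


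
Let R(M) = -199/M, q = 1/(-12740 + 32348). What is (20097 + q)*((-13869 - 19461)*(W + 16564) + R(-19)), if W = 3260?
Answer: -4947032102518703537/372552 ≈ -1.3279e+13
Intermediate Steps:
q = 1/19608 ≈ 5.1000e-5
(20097 + q)*((-13869 - 19461)*(W + 16564) + R(-19)) = (20097 + 1/19608)*((-13869 - 19461)*(3260 + 16564) - 199/(-19)) = 394061977*(-33330*19824 - 199*(-1/19))/19608 = 394061977*(-660733920 + 199/19)/19608 = (394061977/19608)*(-12553944281/19) = -4947032102518703537/372552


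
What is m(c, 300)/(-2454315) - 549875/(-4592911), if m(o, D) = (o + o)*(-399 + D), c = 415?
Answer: 115131063833/751496690731 ≈ 0.15320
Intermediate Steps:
m(o, D) = 2*o*(-399 + D) (m(o, D) = (2*o)*(-399 + D) = 2*o*(-399 + D))
m(c, 300)/(-2454315) - 549875/(-4592911) = (2*415*(-399 + 300))/(-2454315) - 549875/(-4592911) = (2*415*(-99))*(-1/2454315) - 549875*(-1/4592911) = -82170*(-1/2454315) + 549875/4592911 = 5478/163621 + 549875/4592911 = 115131063833/751496690731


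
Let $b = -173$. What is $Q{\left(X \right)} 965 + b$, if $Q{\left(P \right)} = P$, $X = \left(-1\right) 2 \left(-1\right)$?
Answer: $1757$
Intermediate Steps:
$X = 2$ ($X = \left(-2\right) \left(-1\right) = 2$)
$Q{\left(X \right)} 965 + b = 2 \cdot 965 - 173 = 1930 - 173 = 1757$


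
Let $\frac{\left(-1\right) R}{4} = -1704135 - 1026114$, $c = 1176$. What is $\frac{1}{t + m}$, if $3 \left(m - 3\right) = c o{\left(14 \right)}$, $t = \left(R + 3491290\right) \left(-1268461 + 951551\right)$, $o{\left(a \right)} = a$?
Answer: $- \frac{1}{4567397550769} \approx -2.1894 \cdot 10^{-13}$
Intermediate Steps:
$R = 10920996$ ($R = - 4 \left(-1704135 - 1026114\right) = \left(-4\right) \left(-2730249\right) = 10920996$)
$t = -4567397556260$ ($t = \left(10920996 + 3491290\right) \left(-1268461 + 951551\right) = 14412286 \left(-316910\right) = -4567397556260$)
$m = 5491$ ($m = 3 + \frac{1176 \cdot 14}{3} = 3 + \frac{1}{3} \cdot 16464 = 3 + 5488 = 5491$)
$\frac{1}{t + m} = \frac{1}{-4567397556260 + 5491} = \frac{1}{-4567397550769} = - \frac{1}{4567397550769}$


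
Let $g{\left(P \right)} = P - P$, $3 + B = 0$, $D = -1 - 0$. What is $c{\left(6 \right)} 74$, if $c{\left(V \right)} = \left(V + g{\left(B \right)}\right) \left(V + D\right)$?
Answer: $2220$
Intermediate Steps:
$D = -1$ ($D = -1 + 0 = -1$)
$B = -3$ ($B = -3 + 0 = -3$)
$g{\left(P \right)} = 0$
$c{\left(V \right)} = V \left(-1 + V\right)$ ($c{\left(V \right)} = \left(V + 0\right) \left(V - 1\right) = V \left(-1 + V\right)$)
$c{\left(6 \right)} 74 = 6 \left(-1 + 6\right) 74 = 6 \cdot 5 \cdot 74 = 30 \cdot 74 = 2220$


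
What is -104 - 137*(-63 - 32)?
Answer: 12911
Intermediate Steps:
-104 - 137*(-63 - 32) = -104 - 137*(-95) = -104 + 13015 = 12911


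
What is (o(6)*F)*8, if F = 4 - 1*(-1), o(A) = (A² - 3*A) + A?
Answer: 960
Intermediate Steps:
o(A) = A² - 2*A
F = 5 (F = 4 + 1 = 5)
(o(6)*F)*8 = ((6*(-2 + 6))*5)*8 = ((6*4)*5)*8 = (24*5)*8 = 120*8 = 960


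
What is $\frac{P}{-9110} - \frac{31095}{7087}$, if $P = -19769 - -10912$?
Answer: $- \frac{220505891}{64562570} \approx -3.4154$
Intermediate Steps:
$P = -8857$ ($P = -19769 + 10912 = -8857$)
$\frac{P}{-9110} - \frac{31095}{7087} = - \frac{8857}{-9110} - \frac{31095}{7087} = \left(-8857\right) \left(- \frac{1}{9110}\right) - \frac{31095}{7087} = \frac{8857}{9110} - \frac{31095}{7087} = - \frac{220505891}{64562570}$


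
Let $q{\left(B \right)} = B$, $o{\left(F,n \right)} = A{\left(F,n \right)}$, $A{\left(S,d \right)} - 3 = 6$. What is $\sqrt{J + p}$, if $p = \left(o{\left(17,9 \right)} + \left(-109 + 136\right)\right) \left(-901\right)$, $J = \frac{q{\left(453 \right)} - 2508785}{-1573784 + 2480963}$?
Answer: $\frac{2 i \sqrt{6674062918303326}}{907179} \approx 180.11 i$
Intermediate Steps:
$A{\left(S,d \right)} = 9$ ($A{\left(S,d \right)} = 3 + 6 = 9$)
$o{\left(F,n \right)} = 9$
$J = - \frac{2508332}{907179}$ ($J = \frac{453 - 2508785}{-1573784 + 2480963} = - \frac{2508332}{907179} \approx -2.765$)
$p = -32436$ ($p = \left(9 + \left(-109 + 136\right)\right) \left(-901\right) = \left(9 + 27\right) \left(-901\right) = 36 \left(-901\right) = -32436$)
$\sqrt{J + p} = \sqrt{- \frac{2508332}{907179} - 32436} = \sqrt{- \frac{29427766376}{907179}} = \frac{2 i \sqrt{6674062918303326}}{907179}$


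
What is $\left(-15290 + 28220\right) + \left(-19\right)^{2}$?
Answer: $13291$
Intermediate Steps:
$\left(-15290 + 28220\right) + \left(-19\right)^{2} = 12930 + 361 = 13291$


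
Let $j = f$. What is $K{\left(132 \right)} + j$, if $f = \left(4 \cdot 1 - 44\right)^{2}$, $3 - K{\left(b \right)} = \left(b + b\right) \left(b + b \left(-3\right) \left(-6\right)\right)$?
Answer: $-660509$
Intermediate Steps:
$K{\left(b \right)} = 3 - 38 b^{2}$ ($K{\left(b \right)} = 3 - \left(b + b\right) \left(b + b \left(-3\right) \left(-6\right)\right) = 3 - 2 b \left(b + - 3 b \left(-6\right)\right) = 3 - 2 b \left(b + 18 b\right) = 3 - 2 b 19 b = 3 - 38 b^{2}$)
$f = 1600$ ($f = \left(4 - 44\right)^{2} = \left(-40\right)^{2} = 1600$)
$j = 1600$
$K{\left(132 \right)} + j = \left(3 - 38 \cdot 132^{2}\right) + 1600 = \left(3 - 662112\right) + 1600 = -662109 + 1600 = -660509$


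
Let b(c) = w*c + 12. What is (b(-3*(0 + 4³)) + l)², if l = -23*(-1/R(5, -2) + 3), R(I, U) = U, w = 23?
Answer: 80442961/4 ≈ 2.0111e+7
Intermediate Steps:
b(c) = 12 + 23*c (b(c) = 23*c + 12 = 12 + 23*c)
l = -161/2 (l = -23*(-1/(-2) + 3) = -23*(-1*(-½) + 3) = -23*(½ + 3) = -23*7/2 = -161/2 ≈ -80.500)
(b(-3*(0 + 4³)) + l)² = ((12 + 23*(-3*(0 + 4³))) - 161/2)² = ((12 + 23*(-3*(0 + 64))) - 161/2)² = ((12 + 23*(-3*64)) - 161/2)² = ((12 + 23*(-192)) - 161/2)² = ((12 - 4416) - 161/2)² = (-4404 - 161/2)² = (-8969/2)² = 80442961/4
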